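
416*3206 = 1333696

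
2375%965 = 445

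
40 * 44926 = 1797040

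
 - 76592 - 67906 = -144498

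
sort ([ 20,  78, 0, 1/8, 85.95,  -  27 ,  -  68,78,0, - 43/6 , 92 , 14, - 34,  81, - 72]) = [ - 72, - 68, - 34,-27,  -  43/6,0, 0, 1/8, 14,20, 78, 78,81, 85.95, 92] 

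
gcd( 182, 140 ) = 14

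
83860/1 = 83860 = 83860.00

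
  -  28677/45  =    -  9559/15  =  -637.27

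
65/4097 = 65/4097 = 0.02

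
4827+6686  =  11513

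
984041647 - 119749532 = 864292115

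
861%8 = 5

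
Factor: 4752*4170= 2^5 * 3^4*5^1*11^1*139^1=   19815840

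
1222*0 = 0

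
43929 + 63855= 107784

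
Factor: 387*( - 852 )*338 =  - 2^3*3^3*13^2 * 43^1*71^1= - 111446712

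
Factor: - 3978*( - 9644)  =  2^3*3^2 * 13^1*17^1*2411^1  =  38363832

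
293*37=10841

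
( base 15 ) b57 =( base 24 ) 4ad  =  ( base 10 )2557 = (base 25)427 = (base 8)4775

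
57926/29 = 1997 + 13/29 = 1997.45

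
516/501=172/167 = 1.03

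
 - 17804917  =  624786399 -642591316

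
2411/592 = 4 + 43/592 = 4.07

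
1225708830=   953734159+271974671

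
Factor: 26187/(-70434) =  - 29/78 = - 2^( - 1)*3^(  -  1)*13^( - 1 )*29^1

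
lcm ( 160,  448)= 2240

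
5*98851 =494255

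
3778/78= 48 +17/39 = 48.44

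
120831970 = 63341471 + 57490499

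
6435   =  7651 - 1216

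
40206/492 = 6701/82  =  81.72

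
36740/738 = 49 + 289/369 =49.78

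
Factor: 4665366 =2^1*3^2*23^1 *59^1*191^1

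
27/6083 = 27/6083=0.00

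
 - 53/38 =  - 2 + 23/38 = -1.39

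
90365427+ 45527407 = 135892834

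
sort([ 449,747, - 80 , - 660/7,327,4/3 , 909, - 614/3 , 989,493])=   [ - 614/3,- 660/7, - 80,4/3, 327,449, 493, 747 , 909,989 ]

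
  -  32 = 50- 82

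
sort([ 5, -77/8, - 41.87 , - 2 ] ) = [ - 41.87, - 77/8, - 2,5]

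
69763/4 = 69763/4 = 17440.75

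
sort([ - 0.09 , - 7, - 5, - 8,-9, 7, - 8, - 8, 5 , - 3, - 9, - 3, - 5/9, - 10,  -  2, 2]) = [-10, - 9,-9, - 8, - 8,-8, - 7, - 5 , - 3, - 3, - 2, - 5/9, - 0.09,2, 5,7]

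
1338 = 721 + 617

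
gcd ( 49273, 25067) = 7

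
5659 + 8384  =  14043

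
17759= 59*301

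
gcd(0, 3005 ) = 3005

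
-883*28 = -24724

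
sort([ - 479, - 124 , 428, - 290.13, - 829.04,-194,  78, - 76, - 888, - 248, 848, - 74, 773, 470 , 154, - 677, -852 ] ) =[- 888, -852, - 829.04, - 677, - 479,-290.13,-248, - 194, - 124,-76,  -  74, 78,154,428,470,773,848]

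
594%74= 2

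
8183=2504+5679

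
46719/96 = 15573/32 = 486.66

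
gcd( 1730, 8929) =1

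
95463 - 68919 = 26544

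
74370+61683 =136053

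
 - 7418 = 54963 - 62381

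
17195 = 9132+8063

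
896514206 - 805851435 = 90662771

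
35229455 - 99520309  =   - 64290854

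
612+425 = 1037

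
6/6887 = 6/6887 = 0.00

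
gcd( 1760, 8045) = 5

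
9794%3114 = 452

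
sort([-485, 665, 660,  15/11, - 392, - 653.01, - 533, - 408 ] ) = [ - 653.01, - 533,-485, - 408, - 392, 15/11, 660,  665 ]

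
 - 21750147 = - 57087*381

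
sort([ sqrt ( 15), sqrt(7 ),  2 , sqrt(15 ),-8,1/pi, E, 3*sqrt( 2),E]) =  [-8, 1/pi,  2 , sqrt(7),E,E,sqrt(15),sqrt(15),3 * sqrt( 2) ] 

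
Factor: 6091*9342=2^1*3^3*173^1*6091^1=56902122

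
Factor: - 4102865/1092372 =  - 2^( - 2)*3^(-1)*5^1*13^1*17^1*29^( - 1)*43^( -1 )*47^1  *73^(-1 )*79^1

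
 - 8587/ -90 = 8587/90= 95.41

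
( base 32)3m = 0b1110110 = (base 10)118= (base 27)4A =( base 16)76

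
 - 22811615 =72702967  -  95514582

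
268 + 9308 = 9576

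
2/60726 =1/30363 = 0.00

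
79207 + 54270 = 133477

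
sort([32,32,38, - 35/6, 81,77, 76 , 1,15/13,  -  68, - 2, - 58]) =[ - 68,-58,-35/6,-2,1,  15/13,  32,32,38,76,  77,81]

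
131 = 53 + 78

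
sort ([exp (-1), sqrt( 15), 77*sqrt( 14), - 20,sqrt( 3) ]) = [- 20 , exp( - 1 ), sqrt(3 ),sqrt( 15) , 77*  sqrt(14)]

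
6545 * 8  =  52360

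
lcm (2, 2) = 2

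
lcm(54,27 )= 54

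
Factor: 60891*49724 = 3027744084=2^2*3^1 * 31^1*401^1*20297^1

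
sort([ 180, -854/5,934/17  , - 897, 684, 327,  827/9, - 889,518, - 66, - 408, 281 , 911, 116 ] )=[ - 897, - 889 , - 408, - 854/5,-66,  934/17, 827/9,  116,  180, 281, 327,518 , 684,911] 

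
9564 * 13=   124332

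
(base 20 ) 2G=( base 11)51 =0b111000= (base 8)70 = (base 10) 56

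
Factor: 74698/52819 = 2^1  *  13^2*239^(  -  1 ) =338/239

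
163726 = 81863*2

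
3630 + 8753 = 12383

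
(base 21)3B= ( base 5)244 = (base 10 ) 74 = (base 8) 112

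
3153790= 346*9115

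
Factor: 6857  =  6857^1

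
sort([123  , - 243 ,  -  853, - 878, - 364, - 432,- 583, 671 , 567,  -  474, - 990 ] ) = [ - 990,-878, - 853, - 583, - 474 ,-432 , - 364, - 243,  123, 567, 671]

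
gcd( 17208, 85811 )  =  1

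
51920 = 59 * 880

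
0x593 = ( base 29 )1k6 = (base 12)9AB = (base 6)10335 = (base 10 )1427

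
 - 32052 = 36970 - 69022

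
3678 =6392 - 2714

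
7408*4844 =35884352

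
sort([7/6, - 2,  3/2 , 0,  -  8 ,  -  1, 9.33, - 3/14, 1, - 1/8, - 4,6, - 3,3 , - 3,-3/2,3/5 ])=[ - 8 , - 4 ,-3,  -  3, - 2,-3/2, - 1, - 3/14, - 1/8,  0, 3/5,  1, 7/6, 3/2,3 , 6,9.33]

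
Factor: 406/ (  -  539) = -58/77 = -2^1*7^( - 1 )*11^( -1)*29^1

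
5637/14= 5637/14 = 402.64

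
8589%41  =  20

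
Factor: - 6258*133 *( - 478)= 2^2*  3^1*7^2*19^1 * 149^1*239^1 = 397846092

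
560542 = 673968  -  113426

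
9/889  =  9/889 = 0.01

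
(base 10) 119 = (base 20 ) 5j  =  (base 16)77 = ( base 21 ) 5E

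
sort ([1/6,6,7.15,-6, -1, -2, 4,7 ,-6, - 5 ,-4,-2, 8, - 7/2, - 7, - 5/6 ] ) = [-7,-6, - 6, - 5,- 4, - 7/2, - 2, - 2, - 1, - 5/6,1/6, 4,6, 7,7.15, 8 ]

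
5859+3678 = 9537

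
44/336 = 11/84 =0.13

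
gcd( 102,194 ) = 2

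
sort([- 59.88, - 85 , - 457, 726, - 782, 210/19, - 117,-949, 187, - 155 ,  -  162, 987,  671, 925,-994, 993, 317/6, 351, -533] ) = [- 994,-949,  -  782, - 533,-457,-162,- 155, - 117,-85, - 59.88, 210/19,317/6,187,351,671, 726, 925,987, 993]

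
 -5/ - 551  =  5/551   =  0.01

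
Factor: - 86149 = - 7^1*31^1 * 397^1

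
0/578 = 0 = 0.00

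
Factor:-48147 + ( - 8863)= - 2^1 * 5^1*5701^1 = - 57010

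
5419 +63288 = 68707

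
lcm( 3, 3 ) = 3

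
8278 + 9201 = 17479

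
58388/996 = 58 + 155/249=58.62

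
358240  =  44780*8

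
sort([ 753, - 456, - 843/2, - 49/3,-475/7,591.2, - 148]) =[ - 456, - 843/2,- 148, - 475/7,-49/3,591.2, 753]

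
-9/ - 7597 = 9/7597= 0.00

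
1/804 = 1/804 = 0.00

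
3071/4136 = 3071/4136 = 0.74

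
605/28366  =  605/28366 = 0.02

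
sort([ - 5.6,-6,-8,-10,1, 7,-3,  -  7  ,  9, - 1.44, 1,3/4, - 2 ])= [-10, - 8,-7, - 6, - 5.6, - 3, - 2, - 1.44 , 3/4,1, 1, 7, 9] 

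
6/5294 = 3/2647 = 0.00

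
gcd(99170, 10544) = 2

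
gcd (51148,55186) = 1346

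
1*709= 709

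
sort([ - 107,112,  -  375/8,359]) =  [-107, - 375/8,112, 359] 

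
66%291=66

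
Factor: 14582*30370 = 2^2 * 5^1 *23^1 *317^1*3037^1   =  442855340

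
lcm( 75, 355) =5325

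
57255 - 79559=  - 22304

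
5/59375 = 1/11875 = 0.00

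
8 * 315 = 2520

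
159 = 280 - 121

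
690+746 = 1436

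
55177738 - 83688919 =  - 28511181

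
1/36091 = 1/36091 = 0.00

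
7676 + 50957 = 58633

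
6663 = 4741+1922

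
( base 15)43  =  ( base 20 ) 33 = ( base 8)77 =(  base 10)63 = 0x3F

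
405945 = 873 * 465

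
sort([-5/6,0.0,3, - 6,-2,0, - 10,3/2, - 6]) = [ - 10, - 6, - 6 ,-2, - 5/6,0.0, 0,3/2,3 ] 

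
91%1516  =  91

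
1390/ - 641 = - 1390/641=- 2.17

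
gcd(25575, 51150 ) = 25575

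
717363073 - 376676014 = 340687059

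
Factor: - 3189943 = - 3189943^1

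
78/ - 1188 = -13/198  =  -  0.07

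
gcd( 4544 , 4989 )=1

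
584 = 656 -72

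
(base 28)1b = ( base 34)15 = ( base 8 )47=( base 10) 39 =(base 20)1j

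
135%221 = 135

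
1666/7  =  238 = 238.00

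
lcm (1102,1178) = 34162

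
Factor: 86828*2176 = 2^9 * 7^2 *17^1 * 443^1=188937728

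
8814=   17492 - 8678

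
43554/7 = 6222 = 6222.00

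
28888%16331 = 12557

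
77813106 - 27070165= 50742941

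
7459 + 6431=13890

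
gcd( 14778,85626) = 18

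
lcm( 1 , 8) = 8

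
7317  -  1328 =5989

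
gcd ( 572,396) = 44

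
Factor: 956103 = 3^1*318701^1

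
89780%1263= 107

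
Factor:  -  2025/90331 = - 3^4*5^2*103^( - 1)*877^( - 1) 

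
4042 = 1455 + 2587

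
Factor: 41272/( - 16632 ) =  - 3^( - 3 )*67^1 = - 67/27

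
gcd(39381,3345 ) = 3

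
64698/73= 886 + 20/73 = 886.27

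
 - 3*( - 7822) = 23466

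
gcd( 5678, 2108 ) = 34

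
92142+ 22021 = 114163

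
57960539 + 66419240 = 124379779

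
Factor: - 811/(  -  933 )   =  3^( - 1)*311^ ( - 1)*811^1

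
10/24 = 5/12 = 0.42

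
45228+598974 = 644202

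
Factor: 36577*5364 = 2^2*3^2 * 79^1*149^1 * 463^1 = 196199028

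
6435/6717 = 2145/2239=0.96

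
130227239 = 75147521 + 55079718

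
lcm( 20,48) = 240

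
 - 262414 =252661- 515075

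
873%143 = 15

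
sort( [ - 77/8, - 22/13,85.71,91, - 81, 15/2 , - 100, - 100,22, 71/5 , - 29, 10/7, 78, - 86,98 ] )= [ - 100,-100, - 86, - 81,  -  29, - 77/8, - 22/13,10/7,15/2, 71/5,22, 78, 85.71, 91,  98]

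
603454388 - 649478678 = - 46024290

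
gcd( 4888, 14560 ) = 104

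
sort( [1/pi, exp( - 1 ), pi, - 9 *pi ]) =[ - 9* pi,1/pi,exp(- 1 ), pi] 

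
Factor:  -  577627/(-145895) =5^( - 1 )*29179^( - 1 )*577627^1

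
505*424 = 214120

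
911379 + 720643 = 1632022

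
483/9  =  161/3 = 53.67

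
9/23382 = 1/2598 = 0.00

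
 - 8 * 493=-3944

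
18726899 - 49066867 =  - 30339968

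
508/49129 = 508/49129 = 0.01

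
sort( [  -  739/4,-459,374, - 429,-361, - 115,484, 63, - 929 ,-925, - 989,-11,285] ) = [  -  989, - 929, - 925, - 459, - 429, - 361, - 739/4, - 115, - 11, 63,285,  374,  484]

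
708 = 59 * 12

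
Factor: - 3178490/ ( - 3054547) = 2^1*5^1*7^1 * 17^1*449^(-1 ) * 2671^1*6803^( - 1)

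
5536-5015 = 521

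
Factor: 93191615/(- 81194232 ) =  - 2^(-3)*3^( - 1 ) *5^1*7^(  -  1 ) * 11^1 * 23^(-1)*21013^( - 1 )*1694393^1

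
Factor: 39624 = 2^3*3^1*13^1*127^1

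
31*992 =30752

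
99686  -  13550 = 86136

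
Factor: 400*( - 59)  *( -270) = 6372000 = 2^5*3^3*5^3*59^1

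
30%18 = 12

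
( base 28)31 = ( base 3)10011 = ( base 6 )221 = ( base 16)55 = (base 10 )85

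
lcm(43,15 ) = 645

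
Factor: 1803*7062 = 12732786=2^1*3^2*11^1 *107^1*601^1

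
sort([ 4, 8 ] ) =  [4, 8]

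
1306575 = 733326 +573249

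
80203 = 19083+61120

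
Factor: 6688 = 2^5*11^1*  19^1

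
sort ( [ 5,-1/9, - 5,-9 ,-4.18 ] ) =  [-9, - 5,  -  4.18,- 1/9,  5 ]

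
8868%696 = 516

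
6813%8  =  5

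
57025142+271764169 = 328789311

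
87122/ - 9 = -9681 + 7/9 = - 9680.22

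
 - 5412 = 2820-8232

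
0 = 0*63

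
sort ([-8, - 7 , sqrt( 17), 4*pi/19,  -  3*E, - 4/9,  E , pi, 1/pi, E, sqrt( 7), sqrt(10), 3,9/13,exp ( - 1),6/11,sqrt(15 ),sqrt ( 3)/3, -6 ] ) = [  -  3*E, - 8 , - 7, - 6,-4/9,1/pi , exp( - 1),  6/11, sqrt( 3)/3,4*pi/19,9/13, sqrt( 7),E,E,  3,pi, sqrt( 10),sqrt ( 15),sqrt ( 17 )]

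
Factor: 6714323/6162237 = 3^( - 6 )*7^2*11^1*79^( - 1)*  107^( - 1)*12457^1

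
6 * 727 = 4362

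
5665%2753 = 159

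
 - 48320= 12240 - 60560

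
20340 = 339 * 60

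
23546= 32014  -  8468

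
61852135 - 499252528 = -437400393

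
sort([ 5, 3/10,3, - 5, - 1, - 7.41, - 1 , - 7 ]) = [-7.41, - 7,  -  5, - 1, - 1 , 3/10 , 3,5 ] 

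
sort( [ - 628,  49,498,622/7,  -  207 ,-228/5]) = [-628, - 207,  -  228/5, 49 , 622/7, 498] 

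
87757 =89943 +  - 2186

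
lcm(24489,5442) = 48978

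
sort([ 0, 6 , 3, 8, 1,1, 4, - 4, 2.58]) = [  -  4,0, 1, 1, 2.58 , 3, 4, 6, 8] 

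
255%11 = 2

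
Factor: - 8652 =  - 2^2 * 3^1*7^1*103^1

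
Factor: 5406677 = 5406677^1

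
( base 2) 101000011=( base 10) 323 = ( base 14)191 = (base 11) 274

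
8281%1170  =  91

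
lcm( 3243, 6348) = 298356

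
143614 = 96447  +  47167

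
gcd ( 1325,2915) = 265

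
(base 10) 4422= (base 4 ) 1011012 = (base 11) 3360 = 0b1000101000110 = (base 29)57e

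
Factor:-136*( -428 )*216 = 12572928 = 2^8*3^3*17^1*107^1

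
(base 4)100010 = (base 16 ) 404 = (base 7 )2666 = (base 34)u8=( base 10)1028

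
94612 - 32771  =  61841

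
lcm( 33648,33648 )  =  33648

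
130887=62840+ 68047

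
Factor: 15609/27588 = 43/76 = 2^( - 2) * 19^(- 1 )*43^1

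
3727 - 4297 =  - 570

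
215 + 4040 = 4255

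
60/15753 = 20/5251 = 0.00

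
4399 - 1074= 3325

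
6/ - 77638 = -1 + 38816/38819 = -  0.00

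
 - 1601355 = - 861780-739575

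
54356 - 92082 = - 37726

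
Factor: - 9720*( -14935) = 2^3*3^5  *5^2*29^1*103^1 = 145168200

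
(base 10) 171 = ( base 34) 51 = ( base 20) 8b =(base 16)AB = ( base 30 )5l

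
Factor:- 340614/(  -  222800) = 170307/111400= 2^( - 3 )*3^2*5^(-2) * 127^1*149^1 * 557^( - 1)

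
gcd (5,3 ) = 1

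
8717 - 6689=2028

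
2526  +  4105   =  6631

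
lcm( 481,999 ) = 12987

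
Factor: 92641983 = 3^1*7^1*4411523^1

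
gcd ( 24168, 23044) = 4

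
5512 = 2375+3137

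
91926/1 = 91926 = 91926.00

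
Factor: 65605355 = 5^1*13121071^1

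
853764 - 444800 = 408964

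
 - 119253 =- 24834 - 94419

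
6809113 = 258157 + 6550956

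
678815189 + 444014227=1122829416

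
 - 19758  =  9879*(-2)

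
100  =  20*5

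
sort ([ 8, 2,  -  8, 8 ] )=[ - 8 , 2, 8, 8] 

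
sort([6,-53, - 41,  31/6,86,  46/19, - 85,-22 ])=[ - 85 ,-53,-41,-22,46/19,31/6 , 6, 86]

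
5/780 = 1/156 = 0.01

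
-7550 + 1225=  - 6325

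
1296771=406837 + 889934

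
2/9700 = 1/4850 = 0.00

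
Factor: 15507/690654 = 5169/230218 = 2^(  -  1 )*3^1*59^( - 1)*1723^1*1951^ ( - 1)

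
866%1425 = 866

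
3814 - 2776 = 1038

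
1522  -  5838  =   - 4316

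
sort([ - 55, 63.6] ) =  [ - 55 , 63.6]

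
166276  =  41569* 4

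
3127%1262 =603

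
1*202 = 202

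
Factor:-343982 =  - 2^1*293^1 * 587^1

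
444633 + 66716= 511349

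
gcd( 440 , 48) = 8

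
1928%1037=891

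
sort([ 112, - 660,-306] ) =[ - 660, - 306, 112]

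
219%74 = 71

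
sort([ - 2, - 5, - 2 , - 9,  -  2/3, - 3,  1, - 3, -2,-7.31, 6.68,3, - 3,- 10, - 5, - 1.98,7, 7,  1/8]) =[- 10, - 9, - 7.31, - 5,-5, - 3, - 3, - 3, - 2, - 2, - 2, - 1.98, - 2/3, 1/8, 1,3, 6.68, 7,  7] 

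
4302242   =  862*4991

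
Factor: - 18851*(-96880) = 1826284880 =2^4*5^1*7^2*173^1*2693^1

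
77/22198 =7/2018 = 0.00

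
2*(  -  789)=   -  1578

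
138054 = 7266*19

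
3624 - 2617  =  1007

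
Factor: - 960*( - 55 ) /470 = 5280/47 =2^5*3^1*5^1 * 11^1*47^(-1)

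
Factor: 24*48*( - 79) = -2^7 * 3^2*79^1 = - 91008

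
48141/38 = 48141/38 =1266.87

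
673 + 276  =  949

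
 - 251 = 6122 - 6373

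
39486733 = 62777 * 629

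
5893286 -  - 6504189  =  12397475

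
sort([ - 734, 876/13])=[ - 734,876/13] 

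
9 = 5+4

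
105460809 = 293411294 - 187950485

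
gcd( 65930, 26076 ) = 2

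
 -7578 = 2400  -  9978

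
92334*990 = 91410660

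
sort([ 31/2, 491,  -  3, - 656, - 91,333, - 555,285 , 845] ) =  [ - 656, - 555, -91, - 3,31/2 , 285, 333,491,845]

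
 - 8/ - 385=8/385 = 0.02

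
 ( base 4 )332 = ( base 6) 142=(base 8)76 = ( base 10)62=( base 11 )57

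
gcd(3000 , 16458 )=6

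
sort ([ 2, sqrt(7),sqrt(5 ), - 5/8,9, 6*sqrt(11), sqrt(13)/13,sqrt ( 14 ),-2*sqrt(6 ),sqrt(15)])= [ - 2*sqrt( 6 ), - 5/8,sqrt(13)/13, 2,sqrt( 5 ),sqrt( 7),sqrt( 14 ) , sqrt (15 ),9,6 *sqrt( 11 )]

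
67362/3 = 22454 = 22454.00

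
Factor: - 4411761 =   -  3^1*613^1*2399^1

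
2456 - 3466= - 1010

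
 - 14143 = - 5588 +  - 8555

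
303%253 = 50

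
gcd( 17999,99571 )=1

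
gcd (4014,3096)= 18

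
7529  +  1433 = 8962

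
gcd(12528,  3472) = 16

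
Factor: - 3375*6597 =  - 3^5 * 5^3*733^1 =- 22264875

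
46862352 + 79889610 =126751962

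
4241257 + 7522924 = 11764181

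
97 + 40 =137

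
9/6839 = 9/6839 = 0.00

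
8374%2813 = 2748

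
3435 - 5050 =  - 1615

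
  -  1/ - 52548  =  1/52548 = 0.00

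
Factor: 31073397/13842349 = 3^1 * 10357799^1*13842349^( - 1)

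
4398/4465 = 4398/4465 = 0.98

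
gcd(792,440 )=88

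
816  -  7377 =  - 6561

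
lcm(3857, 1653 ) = 11571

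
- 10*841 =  - 8410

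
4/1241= 4/1241 = 0.00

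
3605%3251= 354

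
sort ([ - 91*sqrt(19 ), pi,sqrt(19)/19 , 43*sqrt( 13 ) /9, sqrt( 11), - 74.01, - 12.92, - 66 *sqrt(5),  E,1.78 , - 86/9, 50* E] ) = [ - 91*sqrt(19), - 66*sqrt(5) , - 74.01,-12.92, - 86/9,sqrt(19 ) /19,1.78, E,  pi,sqrt( 11 ),  43* sqrt( 13) /9, 50*E]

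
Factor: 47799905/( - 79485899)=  - 5^1*53^1*61^1*139^(-1 )*2957^1*571841^( - 1 )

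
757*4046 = 3062822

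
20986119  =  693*30283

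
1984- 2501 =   -  517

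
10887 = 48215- 37328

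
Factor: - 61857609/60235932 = -2^ (-2 )*11^1*29^1*59^ ( - 1 )*109^1 * 149^( - 1)*571^(-1 ) * 593^1 = - 20619203/20078644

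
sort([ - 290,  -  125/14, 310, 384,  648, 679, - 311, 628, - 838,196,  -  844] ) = [ - 844, - 838, - 311, - 290,  -  125/14,196 , 310, 384, 628,648, 679]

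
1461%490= 481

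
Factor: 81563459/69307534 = 2^( -1 )*101^1*1039^( - 1 )*33353^(  -  1)* 807559^1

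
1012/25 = 40 + 12/25 = 40.48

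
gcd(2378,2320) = 58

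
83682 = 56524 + 27158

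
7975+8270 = 16245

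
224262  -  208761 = 15501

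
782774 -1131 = 781643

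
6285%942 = 633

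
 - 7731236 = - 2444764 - 5286472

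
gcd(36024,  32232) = 1896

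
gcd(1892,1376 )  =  172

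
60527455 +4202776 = 64730231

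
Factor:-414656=-2^6*11^1 * 19^1*31^1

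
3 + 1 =4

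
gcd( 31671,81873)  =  9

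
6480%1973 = 561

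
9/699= 3/233 = 0.01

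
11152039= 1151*9689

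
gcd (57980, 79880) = 20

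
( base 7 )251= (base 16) 86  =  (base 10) 134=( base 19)71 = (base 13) A4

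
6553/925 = 6553/925 = 7.08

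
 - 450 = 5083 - 5533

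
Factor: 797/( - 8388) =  - 2^( - 2 ) * 3^ ( - 2 )*233^( - 1) * 797^1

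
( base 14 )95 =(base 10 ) 131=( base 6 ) 335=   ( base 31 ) 47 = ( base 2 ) 10000011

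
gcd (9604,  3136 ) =196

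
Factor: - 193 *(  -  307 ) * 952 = 2^3*7^1*17^1 * 193^1*307^1 = 56406952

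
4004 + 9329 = 13333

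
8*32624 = 260992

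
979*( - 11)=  - 10769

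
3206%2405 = 801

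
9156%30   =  6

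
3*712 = 2136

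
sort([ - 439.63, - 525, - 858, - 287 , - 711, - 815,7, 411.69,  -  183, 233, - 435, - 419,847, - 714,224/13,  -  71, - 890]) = [ - 890,  -  858, - 815,  -  714,-711 ,-525, - 439.63, - 435,-419,  -  287, -183,  -  71,7,224/13, 233,411.69,847 ] 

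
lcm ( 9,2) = 18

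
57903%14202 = 1095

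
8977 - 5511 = 3466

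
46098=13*3546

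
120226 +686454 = 806680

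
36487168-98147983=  - 61660815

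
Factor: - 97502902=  - 2^1*7^1 * 6964493^1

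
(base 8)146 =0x66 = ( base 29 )3f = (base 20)52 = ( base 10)102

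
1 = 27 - 26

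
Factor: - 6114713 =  - 11^1*17^1 * 19^1*1721^1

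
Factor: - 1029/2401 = - 3/7 = -  3^1* 7^( - 1 ) 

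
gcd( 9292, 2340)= 4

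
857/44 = 19 + 21/44=19.48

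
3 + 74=77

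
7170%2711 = 1748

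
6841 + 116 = 6957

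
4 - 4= 0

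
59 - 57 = 2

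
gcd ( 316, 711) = 79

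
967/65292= 967/65292 = 0.01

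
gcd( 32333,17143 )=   217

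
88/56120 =11/7015  =  0.00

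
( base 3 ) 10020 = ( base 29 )30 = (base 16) 57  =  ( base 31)2p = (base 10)87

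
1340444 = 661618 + 678826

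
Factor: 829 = 829^1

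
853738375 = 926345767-72607392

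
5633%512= 1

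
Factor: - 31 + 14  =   - 17^1= - 17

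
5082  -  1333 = 3749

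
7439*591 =4396449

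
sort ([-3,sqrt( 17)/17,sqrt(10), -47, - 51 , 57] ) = [ - 51, - 47, -3, sqrt(17) /17,sqrt( 10),57]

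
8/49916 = 2/12479 = 0.00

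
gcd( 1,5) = 1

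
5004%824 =60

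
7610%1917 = 1859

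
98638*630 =62141940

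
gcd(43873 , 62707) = 73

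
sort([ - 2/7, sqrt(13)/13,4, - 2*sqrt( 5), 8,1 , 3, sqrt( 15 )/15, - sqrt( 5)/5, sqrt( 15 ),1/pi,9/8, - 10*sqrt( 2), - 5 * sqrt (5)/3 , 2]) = [ - 10*sqrt( 2 ),-2*  sqrt(5 ), - 5*  sqrt (5 )/3, - sqrt( 5 )/5, - 2/7, sqrt( 15 ) /15, sqrt( 13)/13, 1/pi,1, 9/8, 2 , 3,  sqrt ( 15 ), 4,8 ]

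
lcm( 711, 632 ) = 5688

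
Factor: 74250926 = 2^1*3023^1*12281^1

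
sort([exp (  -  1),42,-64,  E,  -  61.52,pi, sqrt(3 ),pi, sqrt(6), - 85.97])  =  [ - 85.97,-64,-61.52, exp( - 1 ), sqrt ( 3 ) , sqrt(6), E,  pi, pi,42 ]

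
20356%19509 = 847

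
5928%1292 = 760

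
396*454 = 179784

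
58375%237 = 73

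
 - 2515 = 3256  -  5771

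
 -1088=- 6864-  - 5776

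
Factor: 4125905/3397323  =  3^( - 1) * 5^1*7^1*157^( -1) * 7213^( - 1)*117883^1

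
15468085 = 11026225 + 4441860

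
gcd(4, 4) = 4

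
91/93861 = 91/93861 = 0.00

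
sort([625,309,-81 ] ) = [ - 81,309, 625] 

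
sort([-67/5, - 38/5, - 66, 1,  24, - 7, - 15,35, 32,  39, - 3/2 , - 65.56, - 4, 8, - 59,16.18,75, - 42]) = [ - 66 ,-65.56, - 59, - 42, - 15,-67/5, - 38/5, - 7 , - 4, - 3/2,  1,8, 16.18, 24, 32,35, 39, 75]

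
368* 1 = 368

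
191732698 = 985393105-793660407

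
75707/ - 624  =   - 75707/624 =- 121.33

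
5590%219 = 115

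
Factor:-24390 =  - 2^1*3^2*5^1*271^1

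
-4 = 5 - 9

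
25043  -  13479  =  11564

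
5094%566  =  0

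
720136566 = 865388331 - 145251765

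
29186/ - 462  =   - 64 + 191/231 = - 63.17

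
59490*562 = 33433380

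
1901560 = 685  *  2776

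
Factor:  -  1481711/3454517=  - 134701/314047 = - 7^2*103^( - 1)*2749^1* 3049^( - 1) 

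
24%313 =24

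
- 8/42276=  - 1 + 10567/10569 = - 0.00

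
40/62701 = 40/62701 =0.00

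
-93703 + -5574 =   -  99277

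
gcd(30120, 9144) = 24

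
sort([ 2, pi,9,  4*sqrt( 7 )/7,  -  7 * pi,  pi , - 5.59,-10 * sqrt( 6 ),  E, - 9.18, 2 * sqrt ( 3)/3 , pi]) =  [ - 10 * sqrt ( 6), - 7 * pi, - 9.18, - 5.59 , 2*sqrt( 3)/3,4 *sqrt( 7)/7, 2, E,pi,pi,pi , 9 ] 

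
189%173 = 16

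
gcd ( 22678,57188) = 986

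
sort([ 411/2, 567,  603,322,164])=[164,411/2, 322,567, 603 ]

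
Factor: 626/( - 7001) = -2^1*313^1*7001^(  -  1)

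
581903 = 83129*7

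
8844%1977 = 936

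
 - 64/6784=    - 1/106 = - 0.01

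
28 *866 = 24248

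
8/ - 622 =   -  1+ 307/311 = - 0.01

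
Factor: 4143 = 3^1*1381^1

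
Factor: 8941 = 8941^1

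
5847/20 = 292 + 7/20 = 292.35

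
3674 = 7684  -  4010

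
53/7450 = 53/7450  =  0.01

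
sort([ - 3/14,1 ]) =[-3/14, 1 ] 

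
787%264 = 259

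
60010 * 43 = 2580430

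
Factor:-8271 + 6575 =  - 2^5*53^1 = - 1696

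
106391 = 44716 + 61675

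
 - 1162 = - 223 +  - 939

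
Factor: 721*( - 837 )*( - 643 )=3^3*7^1*31^1*103^1*643^1 =388035711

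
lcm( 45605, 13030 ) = 91210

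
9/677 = 9/677 = 0.01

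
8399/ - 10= - 840 + 1/10 = -839.90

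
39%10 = 9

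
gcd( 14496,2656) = 32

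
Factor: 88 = 2^3*11^1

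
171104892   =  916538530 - 745433638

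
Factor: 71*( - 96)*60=  -  2^7*3^2*5^1*71^1= -  408960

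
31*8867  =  274877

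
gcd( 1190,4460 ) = 10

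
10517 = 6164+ 4353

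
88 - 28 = 60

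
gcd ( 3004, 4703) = 1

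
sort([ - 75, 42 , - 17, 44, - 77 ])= [ - 77, - 75,-17, 42 , 44] 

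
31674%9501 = 3171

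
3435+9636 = 13071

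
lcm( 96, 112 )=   672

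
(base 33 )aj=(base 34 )a9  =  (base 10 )349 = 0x15D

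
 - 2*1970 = - 3940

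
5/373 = 5/373=0.01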